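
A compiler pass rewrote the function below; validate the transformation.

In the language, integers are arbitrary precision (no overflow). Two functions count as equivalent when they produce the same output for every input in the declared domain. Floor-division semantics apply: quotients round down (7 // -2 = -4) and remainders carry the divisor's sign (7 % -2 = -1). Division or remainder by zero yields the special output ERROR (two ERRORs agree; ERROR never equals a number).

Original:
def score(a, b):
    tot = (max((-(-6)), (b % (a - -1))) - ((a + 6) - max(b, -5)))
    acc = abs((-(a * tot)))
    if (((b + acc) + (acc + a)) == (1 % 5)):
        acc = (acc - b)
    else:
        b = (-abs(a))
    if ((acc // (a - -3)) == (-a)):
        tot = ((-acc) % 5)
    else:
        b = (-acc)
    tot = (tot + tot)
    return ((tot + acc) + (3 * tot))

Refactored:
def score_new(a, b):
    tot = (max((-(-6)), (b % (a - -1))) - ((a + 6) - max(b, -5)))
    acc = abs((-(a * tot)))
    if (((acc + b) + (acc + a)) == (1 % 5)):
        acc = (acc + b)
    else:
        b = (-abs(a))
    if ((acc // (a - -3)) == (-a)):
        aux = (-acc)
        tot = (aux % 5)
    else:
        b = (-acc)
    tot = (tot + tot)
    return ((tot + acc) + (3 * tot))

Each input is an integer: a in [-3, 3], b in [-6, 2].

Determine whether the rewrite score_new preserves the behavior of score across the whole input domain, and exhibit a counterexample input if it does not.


Run the pair on a=-2, b=-1.
score: tot := 1 | acc := 2 | (((b + acc) + (acc + a)) == (1 % 5)): true | acc := 3 | ((acc // (a - -3)) == (-a)): false | b := -3 | tot := 2 | result 11
score_new: tot := 1 | acc := 2 | (((acc + b) + (acc + a)) == (1 % 5)): true | acc := 1 | ((acc // (a - -3)) == (-a)): false | b := -1 | tot := 2 | result 9
11 vs 9 — the two versions disagree here.
verdict: not equivalent; witness: a=-2, b=-1


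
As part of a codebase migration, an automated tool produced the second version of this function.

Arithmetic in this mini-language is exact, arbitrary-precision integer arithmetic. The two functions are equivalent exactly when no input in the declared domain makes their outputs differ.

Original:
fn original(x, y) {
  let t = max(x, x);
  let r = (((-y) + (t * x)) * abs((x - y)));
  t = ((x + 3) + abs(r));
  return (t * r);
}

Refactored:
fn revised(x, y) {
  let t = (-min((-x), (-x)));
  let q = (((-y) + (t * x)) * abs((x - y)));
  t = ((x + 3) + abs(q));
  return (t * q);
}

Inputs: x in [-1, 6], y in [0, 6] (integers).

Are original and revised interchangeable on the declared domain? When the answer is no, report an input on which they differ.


The two are interchangeable: min/max/abs usage differs; also local variable names differ, and every declared input agrees.
As a probe, take x=4, y=5: original runs t = 4; r = 11; t = 18; return 198; revised runs t = 4; q = 11; t = 18; return 198; both end at 198.
Checked all 56 inputs in the declared domain: the outputs agree on every one.
verdict: equivalent


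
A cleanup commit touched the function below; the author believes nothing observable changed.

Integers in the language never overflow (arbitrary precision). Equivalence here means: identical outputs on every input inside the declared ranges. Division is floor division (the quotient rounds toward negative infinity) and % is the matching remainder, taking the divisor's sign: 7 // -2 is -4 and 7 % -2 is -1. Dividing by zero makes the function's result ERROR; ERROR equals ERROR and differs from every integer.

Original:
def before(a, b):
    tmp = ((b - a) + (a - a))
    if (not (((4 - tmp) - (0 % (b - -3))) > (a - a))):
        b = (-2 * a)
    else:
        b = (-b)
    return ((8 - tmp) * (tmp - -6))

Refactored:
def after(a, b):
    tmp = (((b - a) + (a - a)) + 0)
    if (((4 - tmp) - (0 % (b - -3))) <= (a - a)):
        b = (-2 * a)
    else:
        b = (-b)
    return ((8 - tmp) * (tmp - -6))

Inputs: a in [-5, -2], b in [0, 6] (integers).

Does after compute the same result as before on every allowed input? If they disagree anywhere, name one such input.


The two are interchangeable: comparison usage differs; and boolean connective usage differs; and constant usage differs; and arithmetic usage differs, and every declared input agrees.
Tracing a=-3, b=3: before: tmp := 6 | (not (((4 - tmp) - (0 % (b - -3))) > (a - a))): true | b := 6 | result 24 | after: tmp := 6 | (((4 - tmp) - (0 % (b - -3))) <= (a - a)): true | b := 6 | result 24 — matching result 24.
Sweeping the whole domain (28 inputs) finds no disagreement.
verdict: equivalent


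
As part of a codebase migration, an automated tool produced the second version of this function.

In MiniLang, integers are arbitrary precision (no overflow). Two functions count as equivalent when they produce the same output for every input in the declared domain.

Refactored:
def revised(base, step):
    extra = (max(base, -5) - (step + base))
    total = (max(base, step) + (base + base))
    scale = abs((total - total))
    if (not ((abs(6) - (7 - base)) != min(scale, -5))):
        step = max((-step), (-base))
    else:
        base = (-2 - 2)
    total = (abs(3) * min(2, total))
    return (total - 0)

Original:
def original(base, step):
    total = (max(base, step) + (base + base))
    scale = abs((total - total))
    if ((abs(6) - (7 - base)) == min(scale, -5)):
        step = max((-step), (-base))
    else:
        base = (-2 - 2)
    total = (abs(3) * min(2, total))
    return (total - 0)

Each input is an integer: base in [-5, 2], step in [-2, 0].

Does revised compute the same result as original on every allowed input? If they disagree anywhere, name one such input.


Reading the diff, among the changes: boolean connective usage differs, arithmetic usage differs, comparison usage differs, min/max/abs usage differs, local variable names differ, constant usage differs, statement counts differ.
Spot check at base=0, step=-2 — original: total=0, then scale=0, then ((abs(6) - (7 - base)) == min(scale, -5)) is false, then base=-4, then total=0, then returns 0. revised: extra=2, then total=0, then scale=0, then (not ((abs(6) - (7 - base)) != min(scale, -5))) is false, then base=-4, then total=0, then returns 0. Both give 0.
An exhaustive pass over the 24 declared inputs shows identical outputs.
verdict: equivalent


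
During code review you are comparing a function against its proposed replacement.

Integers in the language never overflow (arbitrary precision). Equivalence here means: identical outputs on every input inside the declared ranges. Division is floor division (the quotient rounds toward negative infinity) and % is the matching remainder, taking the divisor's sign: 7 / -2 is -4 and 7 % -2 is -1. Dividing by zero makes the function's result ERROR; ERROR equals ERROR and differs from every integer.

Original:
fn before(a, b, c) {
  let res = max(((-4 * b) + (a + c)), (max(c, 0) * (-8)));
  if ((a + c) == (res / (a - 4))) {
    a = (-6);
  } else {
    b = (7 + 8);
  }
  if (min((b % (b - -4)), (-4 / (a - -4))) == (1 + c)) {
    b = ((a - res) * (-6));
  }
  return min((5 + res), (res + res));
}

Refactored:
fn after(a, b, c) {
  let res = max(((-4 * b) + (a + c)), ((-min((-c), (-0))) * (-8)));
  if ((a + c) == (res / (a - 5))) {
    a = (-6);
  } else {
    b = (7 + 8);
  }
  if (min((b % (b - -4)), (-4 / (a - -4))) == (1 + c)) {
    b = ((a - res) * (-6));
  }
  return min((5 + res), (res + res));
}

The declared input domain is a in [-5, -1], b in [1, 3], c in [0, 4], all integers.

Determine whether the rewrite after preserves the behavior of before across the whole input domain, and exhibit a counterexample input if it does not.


Run the pair on a=-4, b=2, c=4.
before: res=-8, then ((a + c) == (res / (a - 4))) is false, then b=15, then a zero divisor aborts: ERROR
after: res=-8, then ((a + c) == (res / (a - 5))) is true, then a=-6, then (min((b % (b - -4)), (-4 / (a - -4))) == (1 + c)) is false, then returns -16
ERROR != -16, so the rewrite changes behavior.
verdict: not equivalent; witness: a=-4, b=2, c=4


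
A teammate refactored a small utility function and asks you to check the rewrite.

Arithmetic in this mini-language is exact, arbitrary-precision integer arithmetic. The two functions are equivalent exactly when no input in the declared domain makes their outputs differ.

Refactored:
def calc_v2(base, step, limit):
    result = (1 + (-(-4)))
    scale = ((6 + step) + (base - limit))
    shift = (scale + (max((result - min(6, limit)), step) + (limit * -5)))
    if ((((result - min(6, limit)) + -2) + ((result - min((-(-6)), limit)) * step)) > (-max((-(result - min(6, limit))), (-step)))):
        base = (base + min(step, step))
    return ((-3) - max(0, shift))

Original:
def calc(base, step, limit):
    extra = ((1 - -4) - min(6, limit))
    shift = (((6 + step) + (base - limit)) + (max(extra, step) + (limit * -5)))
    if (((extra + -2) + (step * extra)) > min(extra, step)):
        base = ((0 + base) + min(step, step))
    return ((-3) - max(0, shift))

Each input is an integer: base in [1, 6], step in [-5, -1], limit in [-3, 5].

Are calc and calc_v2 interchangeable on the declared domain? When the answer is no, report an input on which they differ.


Comparing the listings, the differences include: constant usage differs; statement counts differ; local variable names differ; arithmetic usage differs; min/max/abs usage differs.
One worked example (base=6, step=-1, limit=0) — calc: extra becomes 5; next shift becomes 16; next (((extra + -2) + (step * extra)) > min(extra, step)) evaluates to false; next final value -19; calc_v2: result becomes 5; next scale becomes 11; next shift becomes 16; next ((((result - min(6, limit)) + -2) + ((result - min((-(-6)), limit)) * step)) > (-max((-(result - min(6, limit))), (-step)))) evaluates to false; next final value -19; agreement on -19.
Checked all 270 inputs in the declared domain: the outputs agree on every one.
verdict: equivalent


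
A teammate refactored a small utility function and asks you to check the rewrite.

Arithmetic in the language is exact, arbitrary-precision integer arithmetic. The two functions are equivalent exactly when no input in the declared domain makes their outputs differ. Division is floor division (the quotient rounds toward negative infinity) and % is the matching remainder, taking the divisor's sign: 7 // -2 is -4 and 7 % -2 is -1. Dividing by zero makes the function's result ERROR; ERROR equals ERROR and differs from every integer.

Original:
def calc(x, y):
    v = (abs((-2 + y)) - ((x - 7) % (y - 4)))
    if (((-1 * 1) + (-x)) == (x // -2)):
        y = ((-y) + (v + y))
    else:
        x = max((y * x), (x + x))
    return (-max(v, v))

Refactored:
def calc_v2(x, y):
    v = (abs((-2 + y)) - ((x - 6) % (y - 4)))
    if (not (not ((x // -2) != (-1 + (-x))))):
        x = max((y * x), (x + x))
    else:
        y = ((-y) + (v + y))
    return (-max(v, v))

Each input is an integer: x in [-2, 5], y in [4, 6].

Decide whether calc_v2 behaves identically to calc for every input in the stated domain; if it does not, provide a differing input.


These are not equivalent — on x=-2, y=6 the outputs split (-3 vs -4).
calc: v = 3; (((-1 * 1) + (-x)) == (x // -2)) -> true; y = 3; return -3
calc_v2: v = 4; (not (not ((x // -2) != (-1 + (-x))))) -> false; y = 4; return -4
verdict: not equivalent; witness: x=-2, y=6


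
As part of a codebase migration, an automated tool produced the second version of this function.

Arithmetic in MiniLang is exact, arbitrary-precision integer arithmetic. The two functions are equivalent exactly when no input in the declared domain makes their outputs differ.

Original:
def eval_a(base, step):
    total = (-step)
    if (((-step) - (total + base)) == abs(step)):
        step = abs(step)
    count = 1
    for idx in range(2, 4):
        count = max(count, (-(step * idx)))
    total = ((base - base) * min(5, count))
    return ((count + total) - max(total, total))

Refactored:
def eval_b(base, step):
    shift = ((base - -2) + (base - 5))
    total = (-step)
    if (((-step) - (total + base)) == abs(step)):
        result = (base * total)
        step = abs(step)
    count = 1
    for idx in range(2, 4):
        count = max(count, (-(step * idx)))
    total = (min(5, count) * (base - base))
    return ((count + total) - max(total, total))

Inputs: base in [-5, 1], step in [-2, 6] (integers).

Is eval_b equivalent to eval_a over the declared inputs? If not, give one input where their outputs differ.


Equivalent — the differences include constant usage differs; also statement counts differ; also arithmetic usage differs; also local variable names differ, yet no declared input distinguishes the two.
As a probe, take base=-5, step=-1: eval_a runs total := 1 | (((-step) - (total + base)) == abs(step)): false | count := 1 | iter idx=2: | count := 2 | iter idx=3: | count := 3 | total := 0 | result 3; eval_b runs shift := -13 | total := 1 | (((-step) - (total + base)) == abs(step)): false | count := 1 | iter idx=2: | count := 2 | iter idx=3: | count := 3 | total := 0 | result 3; both end at 3.
An exhaustive pass over the 63 declared inputs shows identical outputs.
verdict: equivalent


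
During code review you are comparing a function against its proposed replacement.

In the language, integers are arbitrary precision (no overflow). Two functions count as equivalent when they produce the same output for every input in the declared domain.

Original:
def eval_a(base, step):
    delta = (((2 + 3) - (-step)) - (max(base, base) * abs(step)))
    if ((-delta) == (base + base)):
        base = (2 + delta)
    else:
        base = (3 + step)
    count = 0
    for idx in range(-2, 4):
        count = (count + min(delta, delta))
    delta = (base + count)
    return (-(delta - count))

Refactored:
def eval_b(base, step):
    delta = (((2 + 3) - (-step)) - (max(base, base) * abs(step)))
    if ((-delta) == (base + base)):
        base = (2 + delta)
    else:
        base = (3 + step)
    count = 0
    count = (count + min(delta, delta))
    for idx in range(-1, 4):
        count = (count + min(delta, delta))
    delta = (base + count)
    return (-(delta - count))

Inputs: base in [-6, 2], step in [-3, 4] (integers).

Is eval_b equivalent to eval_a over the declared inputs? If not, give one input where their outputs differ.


Side by side, the visible changes include: arithmetic usage differs, and loop structure differs, and min/max/abs usage differs, and statement counts differ.
As a probe, take base=-1, step=0: eval_a runs delta becomes 5; next ((-delta) == (base + base)) evaluates to false; next base becomes 3; next count becomes 0; next at idx=-2:; next count becomes 5; next at idx=-1:; next count becomes 10; next at idx=0:; next count becomes 15; next at idx=1:; next count becomes 20; next at idx=2:; next count becomes 25; next at idx=3:; next count becomes 30; next delta becomes 33; next final value -3; eval_b runs delta becomes 5; next ((-delta) == (base + base)) evaluates to false; next base becomes 3; next count becomes 0; next count becomes 5; next at idx=-1:; next count becomes 10; next at idx=0:; next count becomes 15; next at idx=1:; next count becomes 20; next at idx=2:; next count becomes 25; next at idx=3:; next count becomes 30; next delta becomes 33; next final value -3; both end at -3.
Sweeping the whole domain (72 inputs) finds no disagreement.
verdict: equivalent


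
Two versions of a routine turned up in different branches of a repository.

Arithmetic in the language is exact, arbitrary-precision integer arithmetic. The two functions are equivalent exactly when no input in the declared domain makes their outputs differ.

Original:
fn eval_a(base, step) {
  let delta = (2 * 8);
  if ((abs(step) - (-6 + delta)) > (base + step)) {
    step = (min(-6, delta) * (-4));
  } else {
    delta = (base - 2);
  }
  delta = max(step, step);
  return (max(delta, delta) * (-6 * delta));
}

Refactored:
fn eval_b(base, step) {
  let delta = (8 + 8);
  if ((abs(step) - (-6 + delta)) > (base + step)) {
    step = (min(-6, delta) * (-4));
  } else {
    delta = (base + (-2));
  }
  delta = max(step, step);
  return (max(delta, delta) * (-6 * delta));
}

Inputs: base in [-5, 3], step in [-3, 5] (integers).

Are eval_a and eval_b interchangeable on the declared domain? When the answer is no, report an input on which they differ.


Reading the diff, among the changes: constant usage differs, arithmetic usage differs.
As a probe, take base=3, step=0: eval_a runs delta := 16 | ((abs(step) - (-6 + delta)) > (base + step)): false | delta := 1 | delta := 0 | result 0; eval_b runs delta := 16 | ((abs(step) - (-6 + delta)) > (base + step)): false | delta := 1 | delta := 0 | result 0; both end at 0.
Every one of the 81 inputs gives matching results.
verdict: equivalent


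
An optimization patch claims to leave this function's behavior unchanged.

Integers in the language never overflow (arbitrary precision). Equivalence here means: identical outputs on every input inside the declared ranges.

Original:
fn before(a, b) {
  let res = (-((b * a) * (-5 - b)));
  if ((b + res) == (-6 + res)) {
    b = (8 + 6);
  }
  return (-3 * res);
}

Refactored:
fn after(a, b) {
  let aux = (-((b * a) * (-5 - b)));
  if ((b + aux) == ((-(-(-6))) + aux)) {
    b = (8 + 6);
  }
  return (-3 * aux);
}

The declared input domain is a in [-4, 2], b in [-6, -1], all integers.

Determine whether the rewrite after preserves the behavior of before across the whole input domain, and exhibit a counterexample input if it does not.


Comparing the listings, the differences include: local variable names differ.
As a probe, take a=-2, b=-3: before runs res = 12; ((b + res) == (-6 + res)) -> false; return -36; after runs aux = 12; ((b + aux) == ((-(-(-6))) + aux)) -> false; return -36; both end at -36.
An exhaustive pass over the 42 declared inputs shows identical outputs.
verdict: equivalent


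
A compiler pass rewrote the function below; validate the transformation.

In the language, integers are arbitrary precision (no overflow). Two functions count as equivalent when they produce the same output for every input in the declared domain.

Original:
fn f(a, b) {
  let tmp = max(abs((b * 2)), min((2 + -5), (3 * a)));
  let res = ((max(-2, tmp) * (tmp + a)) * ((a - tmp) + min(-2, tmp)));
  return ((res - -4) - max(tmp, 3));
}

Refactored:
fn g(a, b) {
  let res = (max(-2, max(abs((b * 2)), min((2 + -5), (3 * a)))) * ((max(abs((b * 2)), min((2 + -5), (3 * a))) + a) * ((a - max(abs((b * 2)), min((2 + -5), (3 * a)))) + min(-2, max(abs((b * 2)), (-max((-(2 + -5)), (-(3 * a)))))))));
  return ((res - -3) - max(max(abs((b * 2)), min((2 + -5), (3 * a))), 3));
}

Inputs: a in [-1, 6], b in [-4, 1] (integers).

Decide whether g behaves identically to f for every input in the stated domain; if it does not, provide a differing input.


Try a=-1, b=-4.
f: tmp = 8; res = -616; return -620
g: res = -616; return -621
-620 and -621 differ, so these are not the same function on this domain.
verdict: not equivalent; witness: a=-1, b=-4


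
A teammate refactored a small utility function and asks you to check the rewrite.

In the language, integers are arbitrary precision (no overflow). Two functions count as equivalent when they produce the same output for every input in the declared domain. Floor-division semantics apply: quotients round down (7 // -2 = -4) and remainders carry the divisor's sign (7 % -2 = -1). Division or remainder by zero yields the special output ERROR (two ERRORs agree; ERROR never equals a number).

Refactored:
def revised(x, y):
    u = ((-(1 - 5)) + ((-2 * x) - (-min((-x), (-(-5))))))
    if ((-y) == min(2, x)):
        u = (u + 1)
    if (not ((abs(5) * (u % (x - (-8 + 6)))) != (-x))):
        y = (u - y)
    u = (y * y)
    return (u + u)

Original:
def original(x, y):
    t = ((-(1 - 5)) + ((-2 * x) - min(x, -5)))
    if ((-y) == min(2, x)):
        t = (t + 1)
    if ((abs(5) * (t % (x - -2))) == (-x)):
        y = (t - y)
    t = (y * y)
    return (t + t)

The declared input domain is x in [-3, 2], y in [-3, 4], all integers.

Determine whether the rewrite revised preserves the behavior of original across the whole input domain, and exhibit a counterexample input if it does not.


On input x=0, y=-3, original returns 18 while revised returns 98.
verdict: not equivalent; witness: x=0, y=-3


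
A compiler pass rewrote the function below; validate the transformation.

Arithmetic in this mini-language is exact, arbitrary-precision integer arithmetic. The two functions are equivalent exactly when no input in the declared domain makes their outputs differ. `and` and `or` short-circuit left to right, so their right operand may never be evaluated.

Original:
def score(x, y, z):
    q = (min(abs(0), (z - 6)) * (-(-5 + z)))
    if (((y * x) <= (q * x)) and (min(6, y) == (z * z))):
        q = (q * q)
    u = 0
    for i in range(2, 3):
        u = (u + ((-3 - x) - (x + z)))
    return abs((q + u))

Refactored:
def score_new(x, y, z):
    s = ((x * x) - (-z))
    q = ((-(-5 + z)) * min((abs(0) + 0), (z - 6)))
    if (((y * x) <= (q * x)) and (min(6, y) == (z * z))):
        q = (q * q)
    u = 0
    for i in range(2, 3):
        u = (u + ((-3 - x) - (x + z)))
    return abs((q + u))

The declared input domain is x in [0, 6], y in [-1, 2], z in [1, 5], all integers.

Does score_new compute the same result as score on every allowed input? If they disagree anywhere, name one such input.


The two are interchangeable: constant usage differs, plus arithmetic usage differs, plus local variable names differ, plus statement counts differ, and every declared input agrees.
Tracing x=1, y=2, z=2: score: q becomes -12; next (((y * x) <= (q * x)) and (min(6, y) == (z * z))) evaluates to false; next u becomes 0; next at i=2:; next u becomes -7; next final value 19 | score_new: s becomes 3; next q becomes -12; next (((y * x) <= (q * x)) and (min(6, y) == (z * z))) evaluates to false; next u becomes 0; next at i=2:; next u becomes -7; next final value 19 — matching result 19.
Sweeping the whole domain (140 inputs) finds no disagreement.
verdict: equivalent


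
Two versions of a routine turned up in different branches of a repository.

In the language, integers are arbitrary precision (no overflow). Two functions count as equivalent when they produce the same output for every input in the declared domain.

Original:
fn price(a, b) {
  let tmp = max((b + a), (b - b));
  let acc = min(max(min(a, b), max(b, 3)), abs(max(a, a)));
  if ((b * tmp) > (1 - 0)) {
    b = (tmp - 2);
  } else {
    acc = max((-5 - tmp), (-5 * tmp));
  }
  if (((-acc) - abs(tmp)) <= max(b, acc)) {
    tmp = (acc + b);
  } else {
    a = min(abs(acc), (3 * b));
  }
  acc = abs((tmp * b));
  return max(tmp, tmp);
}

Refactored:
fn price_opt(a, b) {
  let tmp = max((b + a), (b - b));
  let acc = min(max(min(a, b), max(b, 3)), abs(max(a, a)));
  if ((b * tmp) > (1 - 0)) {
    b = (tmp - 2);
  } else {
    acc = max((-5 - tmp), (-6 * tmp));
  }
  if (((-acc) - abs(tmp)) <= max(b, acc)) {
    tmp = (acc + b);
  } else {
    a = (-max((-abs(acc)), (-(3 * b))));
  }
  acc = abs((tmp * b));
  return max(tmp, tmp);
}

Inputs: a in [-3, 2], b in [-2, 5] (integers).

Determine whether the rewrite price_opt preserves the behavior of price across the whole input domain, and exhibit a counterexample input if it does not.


The edit looks behavioral (`-5` became `-6`), but over these ranges it never changes the outcome; all 48 inputs agree.
verdict: equivalent


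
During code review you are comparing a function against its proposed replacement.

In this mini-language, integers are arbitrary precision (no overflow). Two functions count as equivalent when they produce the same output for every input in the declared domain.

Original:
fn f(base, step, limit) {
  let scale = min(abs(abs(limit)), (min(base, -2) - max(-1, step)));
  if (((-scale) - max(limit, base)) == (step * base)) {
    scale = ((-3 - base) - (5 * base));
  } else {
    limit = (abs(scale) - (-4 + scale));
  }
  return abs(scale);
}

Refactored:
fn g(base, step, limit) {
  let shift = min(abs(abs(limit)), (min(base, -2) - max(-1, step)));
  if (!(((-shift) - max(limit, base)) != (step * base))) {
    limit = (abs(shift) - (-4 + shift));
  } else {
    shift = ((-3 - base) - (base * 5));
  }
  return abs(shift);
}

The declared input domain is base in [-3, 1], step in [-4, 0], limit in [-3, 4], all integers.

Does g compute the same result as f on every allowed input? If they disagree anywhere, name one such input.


The rewrite breaks on base=-3, step=-4, limit=-3, where the results are 2 and 15.
f: scale becomes -2; next (((-scale) - max(limit, base)) == (step * base)) evaluates to false; next limit becomes 8; next final value 2
g: shift becomes -2; next (!(((-shift) - max(limit, base)) != (step * base))) evaluates to false; next shift becomes 15; next final value 15
verdict: not equivalent; witness: base=-3, step=-4, limit=-3


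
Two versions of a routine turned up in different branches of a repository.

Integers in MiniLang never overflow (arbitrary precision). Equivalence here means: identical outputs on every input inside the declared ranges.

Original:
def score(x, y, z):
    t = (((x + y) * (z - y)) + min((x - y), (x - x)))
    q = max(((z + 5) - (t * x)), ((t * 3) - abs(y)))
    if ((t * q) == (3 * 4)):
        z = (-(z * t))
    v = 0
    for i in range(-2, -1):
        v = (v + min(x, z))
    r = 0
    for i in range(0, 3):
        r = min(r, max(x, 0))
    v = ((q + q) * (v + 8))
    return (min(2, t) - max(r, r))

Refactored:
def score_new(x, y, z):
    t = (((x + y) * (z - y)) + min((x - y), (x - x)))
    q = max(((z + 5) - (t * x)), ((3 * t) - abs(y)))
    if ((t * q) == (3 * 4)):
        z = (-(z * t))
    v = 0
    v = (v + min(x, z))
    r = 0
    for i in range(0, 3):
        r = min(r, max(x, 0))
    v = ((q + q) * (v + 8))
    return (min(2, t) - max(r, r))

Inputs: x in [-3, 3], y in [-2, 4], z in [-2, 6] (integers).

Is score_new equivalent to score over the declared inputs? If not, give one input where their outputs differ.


Comparing the listings, the differences include: loop structure differs, plus statement counts differ.
Tracing x=0, y=4, z=3: score: t=-8, then q=8, then ((t * q) == (3 * 4)) is false, then v=0, then (i=-2), then v=0, then r=0, then (i=0), then r=0, then (i=1), then r=0, then (i=2), then r=0, then v=128, then returns -8 | score_new: t=-8, then q=8, then ((t * q) == (3 * 4)) is false, then v=0, then v=0, then r=0, then (i=0), then r=0, then (i=1), then r=0, then (i=2), then r=0, then v=128, then returns -8 — matching result -8.
Every one of the 441 inputs gives matching results.
verdict: equivalent


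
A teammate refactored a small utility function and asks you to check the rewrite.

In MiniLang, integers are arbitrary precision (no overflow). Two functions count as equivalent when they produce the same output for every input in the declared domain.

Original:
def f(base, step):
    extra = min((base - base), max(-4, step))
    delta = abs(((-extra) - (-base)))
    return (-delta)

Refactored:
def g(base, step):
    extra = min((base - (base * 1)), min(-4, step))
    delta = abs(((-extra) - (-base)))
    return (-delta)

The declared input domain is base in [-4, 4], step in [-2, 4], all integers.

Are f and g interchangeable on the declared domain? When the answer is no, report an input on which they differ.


Take base=-4, step=-2.
f: extra := -2 | delta := 2 | result -2
g: extra := -4 | delta := 0 | result 0
-2 != 0, so the rewrite changes behavior.
verdict: not equivalent; witness: base=-4, step=-2


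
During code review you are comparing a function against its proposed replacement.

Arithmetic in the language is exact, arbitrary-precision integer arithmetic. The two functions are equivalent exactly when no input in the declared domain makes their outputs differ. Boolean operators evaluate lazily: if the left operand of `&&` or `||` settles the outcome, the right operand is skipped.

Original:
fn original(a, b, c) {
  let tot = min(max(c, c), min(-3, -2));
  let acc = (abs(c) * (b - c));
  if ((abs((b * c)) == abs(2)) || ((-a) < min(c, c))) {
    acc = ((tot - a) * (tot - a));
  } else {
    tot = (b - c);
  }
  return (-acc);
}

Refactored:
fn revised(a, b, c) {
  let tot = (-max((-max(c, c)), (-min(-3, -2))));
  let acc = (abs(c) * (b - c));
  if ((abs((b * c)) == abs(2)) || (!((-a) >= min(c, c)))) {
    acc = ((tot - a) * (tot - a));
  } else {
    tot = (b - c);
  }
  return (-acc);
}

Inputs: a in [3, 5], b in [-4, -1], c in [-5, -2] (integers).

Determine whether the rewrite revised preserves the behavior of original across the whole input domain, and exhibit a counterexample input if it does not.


The two versions differ — the changes include boolean connective usage differs; also comparison usage differs; also min/max/abs usage differs.
One worked example (a=3, b=-1, c=-4) — original: tot := -4 | acc := 12 | ((abs((b * c)) == abs(2)) || ((-a) < min(c, c))): false | tot := 3 | result -12; revised: tot := -4 | acc := 12 | ((abs((b * c)) == abs(2)) || (!((-a) >= min(c, c)))): false | tot := 3 | result -12; agreement on -12.
Every one of the 48 inputs gives matching results.
verdict: equivalent


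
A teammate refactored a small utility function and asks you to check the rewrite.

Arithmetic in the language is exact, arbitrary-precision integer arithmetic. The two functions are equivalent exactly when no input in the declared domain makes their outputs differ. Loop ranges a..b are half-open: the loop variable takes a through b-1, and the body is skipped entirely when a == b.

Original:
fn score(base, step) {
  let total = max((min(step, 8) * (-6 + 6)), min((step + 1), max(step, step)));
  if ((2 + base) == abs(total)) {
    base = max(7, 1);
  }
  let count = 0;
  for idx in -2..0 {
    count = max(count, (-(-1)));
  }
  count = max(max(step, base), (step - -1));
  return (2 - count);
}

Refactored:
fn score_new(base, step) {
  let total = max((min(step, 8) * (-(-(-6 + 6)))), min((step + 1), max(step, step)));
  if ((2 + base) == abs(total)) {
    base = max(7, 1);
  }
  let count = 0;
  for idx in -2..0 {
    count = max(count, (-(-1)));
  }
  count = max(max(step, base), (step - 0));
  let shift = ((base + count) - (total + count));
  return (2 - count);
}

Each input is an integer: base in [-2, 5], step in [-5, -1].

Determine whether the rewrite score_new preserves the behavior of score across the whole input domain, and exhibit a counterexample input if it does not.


Try base=-1, step=-1.
score: total=0, then ((2 + base) == abs(total)) is false, then count=0, then (idx=-2), then count=1, then (idx=-1), then count=1, then count=0, then returns 2
score_new: total=0, then ((2 + base) == abs(total)) is false, then count=0, then (idx=-2), then count=1, then (idx=-1), then count=1, then count=-1, then shift=-1, then returns 3
2 and 3 differ, so these are not the same function on this domain.
verdict: not equivalent; witness: base=-1, step=-1


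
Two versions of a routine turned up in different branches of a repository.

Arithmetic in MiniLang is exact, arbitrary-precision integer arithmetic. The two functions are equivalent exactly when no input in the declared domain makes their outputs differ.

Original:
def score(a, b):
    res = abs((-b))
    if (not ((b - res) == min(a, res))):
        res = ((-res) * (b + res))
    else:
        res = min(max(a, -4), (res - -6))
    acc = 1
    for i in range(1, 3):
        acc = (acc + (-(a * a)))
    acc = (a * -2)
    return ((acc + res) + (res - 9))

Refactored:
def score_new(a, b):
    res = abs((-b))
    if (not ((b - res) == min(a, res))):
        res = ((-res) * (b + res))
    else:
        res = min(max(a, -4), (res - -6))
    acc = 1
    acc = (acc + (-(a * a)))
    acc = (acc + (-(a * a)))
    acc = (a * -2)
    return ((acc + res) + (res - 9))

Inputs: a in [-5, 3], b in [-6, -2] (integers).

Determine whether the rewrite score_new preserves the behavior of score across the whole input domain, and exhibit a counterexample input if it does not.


The two are interchangeable: local variable names differ, plus loop structure differs, plus arithmetic usage differs, and every declared input agrees.
One worked example (a=3, b=-5) — score: res becomes 5; next (not ((b - res) == min(a, res))) evaluates to true; next res becomes 0; next acc becomes 1; next at i=1:; next acc becomes -8; next at i=2:; next acc becomes -17; next acc becomes -6; next final value -15; score_new: res becomes 5; next (not ((b - res) == min(a, res))) evaluates to true; next res becomes 0; next acc becomes 1; next acc becomes -8; next acc becomes -17; next acc becomes -6; next final value -15; agreement on -15.
Checked all 45 inputs in the declared domain: the outputs agree on every one.
verdict: equivalent


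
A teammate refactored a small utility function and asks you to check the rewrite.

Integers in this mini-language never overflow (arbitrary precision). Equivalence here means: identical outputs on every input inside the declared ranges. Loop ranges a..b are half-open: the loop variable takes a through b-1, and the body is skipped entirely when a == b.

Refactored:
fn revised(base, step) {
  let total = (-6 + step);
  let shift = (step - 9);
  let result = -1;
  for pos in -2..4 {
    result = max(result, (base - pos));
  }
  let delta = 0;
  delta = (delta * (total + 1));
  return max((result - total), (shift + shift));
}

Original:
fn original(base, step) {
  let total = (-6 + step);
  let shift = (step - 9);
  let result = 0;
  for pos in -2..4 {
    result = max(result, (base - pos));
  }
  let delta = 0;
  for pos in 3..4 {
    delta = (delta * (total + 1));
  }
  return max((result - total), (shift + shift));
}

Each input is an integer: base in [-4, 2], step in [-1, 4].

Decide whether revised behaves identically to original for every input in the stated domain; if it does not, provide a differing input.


Not equivalent: base=-4, step=-1 separates them (7 vs 6).
original: total = -7; shift = -10; result = 0; [pos=-2]; result = 0; [pos=-1]; result = 0; [pos=0]; result = 0; [pos=1]; result = 0; [pos=2]; result = 0; [pos=3]; result = 0; delta = 0; [pos=3]; delta = 0; return 7
revised: total = -7; shift = -10; result = -1; [pos=-2]; result = -1; [pos=-1]; result = -1; [pos=0]; result = -1; [pos=1]; result = -1; [pos=2]; result = -1; [pos=3]; result = -1; delta = 0; delta = 0; return 6
verdict: not equivalent; witness: base=-4, step=-1


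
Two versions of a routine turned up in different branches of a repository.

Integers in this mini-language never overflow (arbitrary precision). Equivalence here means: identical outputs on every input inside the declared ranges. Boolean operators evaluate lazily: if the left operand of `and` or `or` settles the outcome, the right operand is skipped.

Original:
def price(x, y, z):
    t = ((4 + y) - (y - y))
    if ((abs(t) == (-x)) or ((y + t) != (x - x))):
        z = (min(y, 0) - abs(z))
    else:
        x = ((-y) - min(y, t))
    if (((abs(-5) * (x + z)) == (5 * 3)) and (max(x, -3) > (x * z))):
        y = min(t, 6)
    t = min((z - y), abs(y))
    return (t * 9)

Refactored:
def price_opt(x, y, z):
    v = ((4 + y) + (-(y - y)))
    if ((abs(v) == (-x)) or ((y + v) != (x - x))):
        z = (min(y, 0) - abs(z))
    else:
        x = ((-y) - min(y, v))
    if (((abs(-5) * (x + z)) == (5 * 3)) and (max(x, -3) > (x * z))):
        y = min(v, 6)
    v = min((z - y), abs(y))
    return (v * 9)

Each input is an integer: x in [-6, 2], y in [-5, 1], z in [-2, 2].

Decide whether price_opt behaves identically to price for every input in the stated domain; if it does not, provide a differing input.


The two are interchangeable: arithmetic usage differs, local variable names differ, and every declared input agrees.
As a probe, take x=-4, y=-2, z=0: price runs t=2, then ((abs(t) == (-x)) or ((y + t) != (x - x))) is false, then x=4, then (((abs(-5) * (x + z)) == (5 * 3)) and (max(x, -3) > (x * z))) is false, then t=2, then returns 18; price_opt runs v=2, then ((abs(v) == (-x)) or ((y + v) != (x - x))) is false, then x=4, then (((abs(-5) * (x + z)) == (5 * 3)) and (max(x, -3) > (x * z))) is false, then v=2, then returns 18; both end at 18.
Across all 315 domain points the two functions coincide.
verdict: equivalent


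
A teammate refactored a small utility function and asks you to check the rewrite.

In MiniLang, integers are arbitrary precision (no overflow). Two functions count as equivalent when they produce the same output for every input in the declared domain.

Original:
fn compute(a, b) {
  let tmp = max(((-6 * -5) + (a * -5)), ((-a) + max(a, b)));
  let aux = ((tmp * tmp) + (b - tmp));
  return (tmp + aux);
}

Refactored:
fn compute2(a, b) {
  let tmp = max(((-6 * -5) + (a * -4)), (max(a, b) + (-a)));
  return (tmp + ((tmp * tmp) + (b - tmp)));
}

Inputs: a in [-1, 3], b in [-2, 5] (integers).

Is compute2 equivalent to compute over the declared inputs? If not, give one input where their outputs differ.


Run the pair on a=-1, b=-2.
compute: tmp := 35 | aux := 1188 | result 1223
compute2: tmp := 34 | result 1154
1223 != 1154, so the rewrite changes behavior.
verdict: not equivalent; witness: a=-1, b=-2


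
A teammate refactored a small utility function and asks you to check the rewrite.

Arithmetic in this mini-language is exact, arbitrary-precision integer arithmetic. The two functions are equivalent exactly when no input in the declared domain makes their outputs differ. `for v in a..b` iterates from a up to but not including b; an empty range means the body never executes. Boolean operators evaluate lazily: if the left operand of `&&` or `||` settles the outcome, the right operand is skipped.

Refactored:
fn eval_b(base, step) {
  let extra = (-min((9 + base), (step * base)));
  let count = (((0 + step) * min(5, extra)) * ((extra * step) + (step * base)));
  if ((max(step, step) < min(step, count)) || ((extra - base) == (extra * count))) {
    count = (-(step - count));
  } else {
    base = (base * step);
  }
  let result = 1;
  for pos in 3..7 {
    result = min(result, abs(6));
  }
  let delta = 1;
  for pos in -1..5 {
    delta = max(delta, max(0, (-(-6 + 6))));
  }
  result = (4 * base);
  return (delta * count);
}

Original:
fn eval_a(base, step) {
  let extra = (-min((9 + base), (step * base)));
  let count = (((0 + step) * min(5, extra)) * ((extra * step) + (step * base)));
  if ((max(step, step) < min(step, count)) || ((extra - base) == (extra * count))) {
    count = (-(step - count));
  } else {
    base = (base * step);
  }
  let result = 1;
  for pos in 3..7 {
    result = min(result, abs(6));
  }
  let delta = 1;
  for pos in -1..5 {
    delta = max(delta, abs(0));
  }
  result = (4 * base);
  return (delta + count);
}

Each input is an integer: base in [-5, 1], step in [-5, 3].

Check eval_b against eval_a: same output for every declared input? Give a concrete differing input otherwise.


Consider the input base=-5, step=-5.
eval_a: extra = -4; count = 900; ((max(step, step) < min(step, count)) || ((extra - base) == (extra * count))) -> false; base = 25; result = 1; [pos=3]; result = 1; [pos=4]; result = 1; [pos=5]; result = 1; [pos=6]; result = 1; delta = 1; [pos=-1]; delta = 1; [pos=0]; delta = 1; [pos=1]; delta = 1; [pos=2]; delta = 1; [pos=3]; delta = 1; [pos=4]; delta = 1; result = 100; return 901
eval_b: extra = -4; count = 900; ((max(step, step) < min(step, count)) || ((extra - base) == (extra * count))) -> false; base = 25; result = 1; [pos=3]; result = 1; [pos=4]; result = 1; [pos=5]; result = 1; [pos=6]; result = 1; delta = 1; [pos=-1]; delta = 1; [pos=0]; delta = 1; [pos=1]; delta = 1; [pos=2]; delta = 1; [pos=3]; delta = 1; [pos=4]; delta = 1; result = 100; return 900
901 vs 900 — the two versions disagree here.
verdict: not equivalent; witness: base=-5, step=-5


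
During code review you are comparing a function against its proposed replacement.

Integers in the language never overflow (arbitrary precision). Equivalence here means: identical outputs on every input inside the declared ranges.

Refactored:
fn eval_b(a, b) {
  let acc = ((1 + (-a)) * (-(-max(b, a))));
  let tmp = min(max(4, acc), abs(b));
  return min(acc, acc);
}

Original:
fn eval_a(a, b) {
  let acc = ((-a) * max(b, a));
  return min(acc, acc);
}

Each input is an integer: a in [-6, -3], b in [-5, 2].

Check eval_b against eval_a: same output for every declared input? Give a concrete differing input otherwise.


Consider the input a=-6, b=-5.
eval_a: acc=-30, then returns -30
eval_b: acc=-35, then tmp=4, then returns -35
-30 against -35: the behavior changed.
verdict: not equivalent; witness: a=-6, b=-5
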